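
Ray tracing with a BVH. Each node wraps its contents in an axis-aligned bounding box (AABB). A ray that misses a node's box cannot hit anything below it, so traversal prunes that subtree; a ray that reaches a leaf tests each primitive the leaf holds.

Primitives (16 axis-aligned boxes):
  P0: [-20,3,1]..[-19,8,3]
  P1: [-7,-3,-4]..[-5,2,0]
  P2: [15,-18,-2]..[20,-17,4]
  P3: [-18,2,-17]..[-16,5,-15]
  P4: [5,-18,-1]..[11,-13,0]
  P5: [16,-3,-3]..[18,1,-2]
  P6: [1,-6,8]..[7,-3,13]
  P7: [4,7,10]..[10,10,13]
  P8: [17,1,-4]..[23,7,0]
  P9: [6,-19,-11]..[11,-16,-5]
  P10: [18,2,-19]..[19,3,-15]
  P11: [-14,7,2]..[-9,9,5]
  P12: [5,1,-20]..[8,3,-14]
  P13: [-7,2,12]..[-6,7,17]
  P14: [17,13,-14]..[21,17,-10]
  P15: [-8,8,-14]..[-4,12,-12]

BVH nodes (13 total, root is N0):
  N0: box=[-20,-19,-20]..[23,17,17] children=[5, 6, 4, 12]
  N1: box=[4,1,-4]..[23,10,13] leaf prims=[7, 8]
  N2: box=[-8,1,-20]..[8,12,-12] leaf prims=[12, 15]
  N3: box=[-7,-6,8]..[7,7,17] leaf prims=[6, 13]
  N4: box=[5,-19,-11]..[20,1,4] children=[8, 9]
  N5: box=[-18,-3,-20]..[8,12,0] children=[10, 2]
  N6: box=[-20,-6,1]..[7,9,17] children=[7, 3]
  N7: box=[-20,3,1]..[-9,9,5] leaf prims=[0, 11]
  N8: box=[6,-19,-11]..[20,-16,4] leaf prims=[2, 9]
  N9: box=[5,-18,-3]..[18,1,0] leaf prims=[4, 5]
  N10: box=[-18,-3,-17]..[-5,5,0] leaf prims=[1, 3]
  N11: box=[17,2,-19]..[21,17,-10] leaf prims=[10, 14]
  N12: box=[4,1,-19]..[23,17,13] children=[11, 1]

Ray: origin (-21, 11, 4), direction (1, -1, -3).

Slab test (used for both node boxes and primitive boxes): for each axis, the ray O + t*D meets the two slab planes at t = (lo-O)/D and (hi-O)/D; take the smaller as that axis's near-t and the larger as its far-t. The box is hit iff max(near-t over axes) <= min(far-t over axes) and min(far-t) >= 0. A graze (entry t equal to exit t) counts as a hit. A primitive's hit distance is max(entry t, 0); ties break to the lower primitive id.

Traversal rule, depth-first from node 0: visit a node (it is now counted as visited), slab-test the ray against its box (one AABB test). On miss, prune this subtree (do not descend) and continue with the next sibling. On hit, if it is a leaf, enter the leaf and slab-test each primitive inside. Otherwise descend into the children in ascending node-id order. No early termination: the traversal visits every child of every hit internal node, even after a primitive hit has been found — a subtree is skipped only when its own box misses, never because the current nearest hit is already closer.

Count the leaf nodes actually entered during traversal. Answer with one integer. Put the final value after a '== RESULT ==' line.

Walk:
N0 x:[1,44] y:[-6,30] z:[-13/3,8] -> hit [1,8], descend [4, 5, 6, 12]
  N4 x:[26,41] y:[10,30] z:[0,5] -> miss, prune
  N5 x:[3,29] y:[-1,14] z:[4/3,8] -> hit [3,8], descend [2, 10]
    N2 x:[13,29] y:[-1,10] z:[16/3,8] -> miss, prune
    N10 x:[3,16] y:[6,14] z:[4/3,7] -> hit [6,7] leaf, test {P1(miss), P3(miss)}
  N6 x:[1,28] y:[2,17] z:[-13/3,1] -> miss, prune
  N12 x:[25,44] y:[-6,10] z:[-3,23/3] -> miss, prune

7 AABB tests over nodes [0, 4, 5, 2, 10, 6, 12]; 1 leaf entered; closest miss.

== RESULT ==
1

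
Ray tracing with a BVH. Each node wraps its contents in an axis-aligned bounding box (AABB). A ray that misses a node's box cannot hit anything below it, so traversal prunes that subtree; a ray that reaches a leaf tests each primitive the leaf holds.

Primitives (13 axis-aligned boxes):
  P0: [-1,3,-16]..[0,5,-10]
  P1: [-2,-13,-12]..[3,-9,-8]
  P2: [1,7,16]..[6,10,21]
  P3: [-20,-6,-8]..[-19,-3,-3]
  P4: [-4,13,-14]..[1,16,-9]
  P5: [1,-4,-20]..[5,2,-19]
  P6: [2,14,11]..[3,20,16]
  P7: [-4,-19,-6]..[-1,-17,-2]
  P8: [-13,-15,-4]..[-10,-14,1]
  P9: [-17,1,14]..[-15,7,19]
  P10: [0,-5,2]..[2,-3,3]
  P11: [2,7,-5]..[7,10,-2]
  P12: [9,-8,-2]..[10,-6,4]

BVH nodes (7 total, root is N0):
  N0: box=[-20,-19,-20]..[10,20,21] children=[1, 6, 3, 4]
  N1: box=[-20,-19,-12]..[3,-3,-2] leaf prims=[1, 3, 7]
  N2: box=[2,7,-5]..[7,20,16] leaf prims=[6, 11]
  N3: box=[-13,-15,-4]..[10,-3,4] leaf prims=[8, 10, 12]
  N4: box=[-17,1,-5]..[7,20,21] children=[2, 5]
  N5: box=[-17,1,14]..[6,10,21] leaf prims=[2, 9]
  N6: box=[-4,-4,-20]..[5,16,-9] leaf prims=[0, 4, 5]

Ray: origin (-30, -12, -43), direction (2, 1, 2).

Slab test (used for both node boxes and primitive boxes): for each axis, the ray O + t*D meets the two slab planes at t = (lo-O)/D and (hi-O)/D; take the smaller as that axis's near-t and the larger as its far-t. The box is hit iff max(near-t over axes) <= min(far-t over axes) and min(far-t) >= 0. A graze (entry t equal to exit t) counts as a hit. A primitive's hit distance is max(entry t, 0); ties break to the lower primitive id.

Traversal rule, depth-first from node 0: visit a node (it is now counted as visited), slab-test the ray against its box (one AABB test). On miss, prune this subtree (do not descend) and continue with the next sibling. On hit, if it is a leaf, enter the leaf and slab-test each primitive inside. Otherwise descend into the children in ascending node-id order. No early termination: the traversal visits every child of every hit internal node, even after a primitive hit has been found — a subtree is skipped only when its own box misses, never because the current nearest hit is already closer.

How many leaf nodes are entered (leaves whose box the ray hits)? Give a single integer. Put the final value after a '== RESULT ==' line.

Walk:
N0 x:[5,20] y:[-7,32] z:[23/2,32] -> hit [23/2,20], descend [1, 3, 4, 6]
  N1 x:[5,33/2] y:[-7,9] z:[31/2,41/2] -> miss, prune
  N3 x:[17/2,20] y:[-3,9] z:[39/2,47/2] -> miss, prune
  N4 x:[13/2,37/2] y:[13,32] z:[19,32] -> miss, prune
  N6 x:[13,35/2] y:[8,28] z:[23/2,17] -> hit [13,17] leaf, test {P0@t=15, P4(miss), P5(miss)}

order=[0, 1, 3, 4, 6]  |boxes|=5  |leaves|=1  hit=P0

== RESULT ==
1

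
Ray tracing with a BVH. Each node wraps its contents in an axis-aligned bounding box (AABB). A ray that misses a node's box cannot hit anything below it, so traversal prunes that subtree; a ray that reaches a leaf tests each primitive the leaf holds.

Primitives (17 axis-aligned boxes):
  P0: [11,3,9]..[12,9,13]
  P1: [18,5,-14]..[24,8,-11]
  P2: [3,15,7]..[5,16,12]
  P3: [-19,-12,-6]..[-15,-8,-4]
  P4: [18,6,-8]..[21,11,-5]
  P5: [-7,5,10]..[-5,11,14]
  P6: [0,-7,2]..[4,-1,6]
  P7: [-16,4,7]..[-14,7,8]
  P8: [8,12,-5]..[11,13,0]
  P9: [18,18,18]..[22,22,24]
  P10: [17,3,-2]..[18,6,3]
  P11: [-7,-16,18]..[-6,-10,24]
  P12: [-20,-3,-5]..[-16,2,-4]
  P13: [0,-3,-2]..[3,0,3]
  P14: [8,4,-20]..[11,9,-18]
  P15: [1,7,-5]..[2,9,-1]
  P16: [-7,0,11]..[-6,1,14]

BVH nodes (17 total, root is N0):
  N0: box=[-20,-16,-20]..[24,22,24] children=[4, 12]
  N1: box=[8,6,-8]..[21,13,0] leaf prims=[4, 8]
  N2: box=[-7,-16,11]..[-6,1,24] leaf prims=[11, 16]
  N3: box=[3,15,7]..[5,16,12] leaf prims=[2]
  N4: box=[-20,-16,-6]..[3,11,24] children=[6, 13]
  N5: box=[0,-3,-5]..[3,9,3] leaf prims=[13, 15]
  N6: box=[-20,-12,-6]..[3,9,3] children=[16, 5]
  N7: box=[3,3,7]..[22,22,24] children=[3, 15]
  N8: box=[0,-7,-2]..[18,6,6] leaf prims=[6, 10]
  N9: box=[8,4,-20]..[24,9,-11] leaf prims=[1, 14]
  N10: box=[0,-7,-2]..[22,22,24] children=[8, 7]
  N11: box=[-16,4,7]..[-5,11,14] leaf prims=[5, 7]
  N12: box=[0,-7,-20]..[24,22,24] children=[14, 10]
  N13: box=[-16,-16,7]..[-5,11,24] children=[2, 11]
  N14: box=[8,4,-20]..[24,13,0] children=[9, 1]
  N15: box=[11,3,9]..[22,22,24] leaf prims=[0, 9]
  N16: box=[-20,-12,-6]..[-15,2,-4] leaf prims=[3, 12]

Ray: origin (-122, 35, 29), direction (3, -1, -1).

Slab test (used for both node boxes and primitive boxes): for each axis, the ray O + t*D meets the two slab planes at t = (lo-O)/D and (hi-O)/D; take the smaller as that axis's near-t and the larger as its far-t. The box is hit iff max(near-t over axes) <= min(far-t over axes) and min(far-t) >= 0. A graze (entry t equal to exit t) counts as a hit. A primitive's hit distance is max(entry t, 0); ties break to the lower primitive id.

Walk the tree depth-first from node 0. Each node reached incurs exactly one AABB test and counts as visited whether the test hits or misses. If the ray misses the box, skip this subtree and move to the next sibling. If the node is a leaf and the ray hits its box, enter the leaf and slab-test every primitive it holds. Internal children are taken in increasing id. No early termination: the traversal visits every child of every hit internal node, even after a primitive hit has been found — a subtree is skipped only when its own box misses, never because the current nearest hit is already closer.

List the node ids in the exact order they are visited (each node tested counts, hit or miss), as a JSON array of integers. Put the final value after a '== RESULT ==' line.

Walk:
N0 x:[34,146/3] y:[13,51] z:[5,49] -> hit [34,146/3], descend [4, 12]
  N4 x:[34,125/3] y:[24,51] z:[5,35] -> hit [34,35], descend [6, 13]
    N6 x:[34,125/3] y:[26,47] z:[26,35] -> hit [34,35], descend [5, 16]
      N5 x:[122/3,125/3] y:[26,38] z:[26,34] -> miss, prune
      N16 x:[34,107/3] y:[33,47] z:[33,35] -> hit [34,35] leaf, test {P3(miss), P12@t=34}
    N13 x:[106/3,39] y:[24,51] z:[5,22] -> miss, prune
  N12 x:[122/3,146/3] y:[13,42] z:[5,49] -> hit [122/3,42], descend [10, 14]
    N10 x:[122/3,48] y:[13,42] z:[5,31] -> miss, prune
    N14 x:[130/3,146/3] y:[22,31] z:[29,49] -> miss, prune

order=[0, 4, 6, 5, 16, 13, 12, 10, 14]  |boxes|=9  |leaves|=1  hit=P12

== RESULT ==
[0, 4, 6, 5, 16, 13, 12, 10, 14]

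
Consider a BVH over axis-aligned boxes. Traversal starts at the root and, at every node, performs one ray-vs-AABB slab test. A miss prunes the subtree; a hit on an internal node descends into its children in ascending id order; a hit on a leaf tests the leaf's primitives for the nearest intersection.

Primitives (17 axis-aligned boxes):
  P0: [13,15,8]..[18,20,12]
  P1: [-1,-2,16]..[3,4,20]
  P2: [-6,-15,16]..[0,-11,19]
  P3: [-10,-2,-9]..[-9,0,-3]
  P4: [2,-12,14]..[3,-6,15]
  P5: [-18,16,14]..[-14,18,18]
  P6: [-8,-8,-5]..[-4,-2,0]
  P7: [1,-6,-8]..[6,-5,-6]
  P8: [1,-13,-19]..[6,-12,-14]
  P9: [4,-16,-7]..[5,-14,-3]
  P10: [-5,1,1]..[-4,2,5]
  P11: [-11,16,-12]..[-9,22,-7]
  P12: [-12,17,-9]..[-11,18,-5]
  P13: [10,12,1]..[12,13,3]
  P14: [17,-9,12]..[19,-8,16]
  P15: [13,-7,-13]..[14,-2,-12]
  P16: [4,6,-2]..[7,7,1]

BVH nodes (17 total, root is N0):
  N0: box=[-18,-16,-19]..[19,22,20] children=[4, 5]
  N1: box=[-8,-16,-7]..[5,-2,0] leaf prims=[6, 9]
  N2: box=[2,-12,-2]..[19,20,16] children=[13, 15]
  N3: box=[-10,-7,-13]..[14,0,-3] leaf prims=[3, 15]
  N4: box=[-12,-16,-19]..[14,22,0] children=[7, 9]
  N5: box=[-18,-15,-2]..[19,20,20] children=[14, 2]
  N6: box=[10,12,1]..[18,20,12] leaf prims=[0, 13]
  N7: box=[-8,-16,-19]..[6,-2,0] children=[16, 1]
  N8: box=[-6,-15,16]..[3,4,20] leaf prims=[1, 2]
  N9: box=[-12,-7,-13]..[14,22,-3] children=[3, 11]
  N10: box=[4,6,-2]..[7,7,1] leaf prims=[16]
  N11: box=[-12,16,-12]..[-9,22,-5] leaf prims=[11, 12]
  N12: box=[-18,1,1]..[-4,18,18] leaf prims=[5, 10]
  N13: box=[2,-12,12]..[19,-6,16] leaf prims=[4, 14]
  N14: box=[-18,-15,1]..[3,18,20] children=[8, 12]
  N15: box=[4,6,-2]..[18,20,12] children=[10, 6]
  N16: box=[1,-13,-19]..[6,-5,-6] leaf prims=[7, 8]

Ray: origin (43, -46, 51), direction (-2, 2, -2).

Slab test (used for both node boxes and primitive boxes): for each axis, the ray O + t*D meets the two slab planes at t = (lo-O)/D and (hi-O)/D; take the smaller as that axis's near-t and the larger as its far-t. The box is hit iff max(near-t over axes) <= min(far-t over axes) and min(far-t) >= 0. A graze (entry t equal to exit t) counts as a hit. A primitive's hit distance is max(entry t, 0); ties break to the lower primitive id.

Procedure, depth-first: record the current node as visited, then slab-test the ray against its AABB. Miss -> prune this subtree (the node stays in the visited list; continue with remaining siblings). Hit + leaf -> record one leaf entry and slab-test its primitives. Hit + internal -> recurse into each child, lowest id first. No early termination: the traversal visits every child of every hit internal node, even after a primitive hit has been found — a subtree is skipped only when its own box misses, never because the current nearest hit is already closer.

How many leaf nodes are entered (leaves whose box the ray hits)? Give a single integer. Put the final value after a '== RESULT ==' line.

Traverse from the root:
N0 x:[12,61/2] y:[15,34] z:[31/2,35] -> hit [31/2,61/2], descend [4, 5]
  N4 x:[29/2,55/2] y:[15,34] z:[51/2,35] -> hit [51/2,55/2], descend [7, 9]
    N7 x:[37/2,51/2] y:[15,22] z:[51/2,35] -> miss, prune
    N9 x:[29/2,55/2] y:[39/2,34] z:[27,32] -> hit [27,55/2], descend [3, 11]
      N3 x:[29/2,53/2] y:[39/2,23] z:[27,32] -> miss, prune
      N11 x:[26,55/2] y:[31,34] z:[28,63/2] -> miss, prune
  N5 x:[12,61/2] y:[31/2,33] z:[31/2,53/2] -> hit [31/2,53/2], descend [2, 14]
    N2 x:[12,41/2] y:[17,33] z:[35/2,53/2] -> hit [35/2,41/2], descend [13, 15]
      N13 x:[12,41/2] y:[17,20] z:[35/2,39/2] -> hit [35/2,39/2] leaf, test {P4(miss), P14(miss)}
      N15 x:[25/2,39/2] y:[26,33] z:[39/2,53/2] -> miss, prune
    N14 x:[20,61/2] y:[31/2,32] z:[31/2,25] -> hit [20,25], descend [8, 12]
      N8 x:[20,49/2] y:[31/2,25] z:[31/2,35/2] -> miss, prune
      N12 x:[47/2,61/2] y:[47/2,32] z:[33/2,25] -> hit [47/2,25] leaf, test {P5(miss), P10@t=47/2}

Visited [0, 4, 7, 9, 3, 11, 5, 2, 13, 15, 14, 8, 12]. Tests: 13 box, 2 leaf. Nearest: P10.

== RESULT ==
2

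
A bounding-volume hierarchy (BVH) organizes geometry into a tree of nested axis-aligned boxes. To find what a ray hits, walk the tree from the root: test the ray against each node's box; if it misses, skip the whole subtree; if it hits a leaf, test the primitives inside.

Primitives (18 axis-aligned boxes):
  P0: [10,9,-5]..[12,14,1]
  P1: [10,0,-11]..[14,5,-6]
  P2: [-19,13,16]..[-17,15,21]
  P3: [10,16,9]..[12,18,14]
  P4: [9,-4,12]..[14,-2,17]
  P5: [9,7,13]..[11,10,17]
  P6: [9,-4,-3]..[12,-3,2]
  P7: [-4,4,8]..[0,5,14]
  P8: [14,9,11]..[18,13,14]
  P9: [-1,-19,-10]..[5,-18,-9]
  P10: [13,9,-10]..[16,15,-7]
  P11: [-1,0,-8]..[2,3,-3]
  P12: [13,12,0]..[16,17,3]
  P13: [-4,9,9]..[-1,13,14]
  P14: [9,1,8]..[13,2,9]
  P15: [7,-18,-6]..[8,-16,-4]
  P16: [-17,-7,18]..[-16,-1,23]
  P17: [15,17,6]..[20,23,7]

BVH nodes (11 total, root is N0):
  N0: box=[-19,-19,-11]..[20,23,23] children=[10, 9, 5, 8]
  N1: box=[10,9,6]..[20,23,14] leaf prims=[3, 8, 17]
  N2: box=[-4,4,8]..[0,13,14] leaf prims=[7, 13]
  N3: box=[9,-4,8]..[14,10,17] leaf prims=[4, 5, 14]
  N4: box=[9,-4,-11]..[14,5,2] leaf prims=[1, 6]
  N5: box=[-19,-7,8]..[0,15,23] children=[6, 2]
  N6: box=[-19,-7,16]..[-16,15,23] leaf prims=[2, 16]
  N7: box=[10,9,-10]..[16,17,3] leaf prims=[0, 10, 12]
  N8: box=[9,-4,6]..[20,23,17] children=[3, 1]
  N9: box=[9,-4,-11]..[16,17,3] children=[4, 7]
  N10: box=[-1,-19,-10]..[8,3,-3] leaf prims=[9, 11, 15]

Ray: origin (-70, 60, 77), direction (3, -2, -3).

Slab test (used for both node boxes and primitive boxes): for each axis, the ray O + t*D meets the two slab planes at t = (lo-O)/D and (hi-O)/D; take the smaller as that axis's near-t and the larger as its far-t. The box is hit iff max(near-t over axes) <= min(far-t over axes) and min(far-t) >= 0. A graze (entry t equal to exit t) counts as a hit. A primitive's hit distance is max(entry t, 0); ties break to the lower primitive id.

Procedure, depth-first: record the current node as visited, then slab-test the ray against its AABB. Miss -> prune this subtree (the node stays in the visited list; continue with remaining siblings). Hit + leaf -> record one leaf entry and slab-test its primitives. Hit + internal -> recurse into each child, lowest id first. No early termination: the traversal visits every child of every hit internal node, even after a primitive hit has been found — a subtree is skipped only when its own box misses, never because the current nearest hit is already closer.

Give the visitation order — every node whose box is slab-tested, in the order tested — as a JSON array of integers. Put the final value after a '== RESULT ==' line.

Trace the traversal:
N0 x:[17,30] y:[37/2,79/2] z:[18,88/3] -> hit [37/2,88/3], descend [5, 8, 9, 10]
  N5 x:[17,70/3] y:[45/2,67/2] z:[18,23] -> hit [45/2,23], descend [2, 6]
    N2 x:[22,70/3] y:[47/2,28] z:[21,23] -> miss, prune
    N6 x:[17,18] y:[45/2,67/2] z:[18,61/3] -> miss, prune
  N8 x:[79/3,30] y:[37/2,32] z:[20,71/3] -> miss, prune
  N9 x:[79/3,86/3] y:[43/2,32] z:[74/3,88/3] -> hit [79/3,86/3], descend [4, 7]
    N4 x:[79/3,28] y:[55/2,32] z:[25,88/3] -> hit [55/2,28] leaf, test {P1@t=83/3, P6(miss)}
    N7 x:[80/3,86/3] y:[43/2,51/2] z:[74/3,29] -> miss, prune
  N10 x:[23,26] y:[57/2,79/2] z:[80/3,29] -> miss, prune

9 AABB tests over nodes [0, 5, 2, 6, 8, 9, 4, 7, 10]; 1 leaf entered; closest P1.

== RESULT ==
[0, 5, 2, 6, 8, 9, 4, 7, 10]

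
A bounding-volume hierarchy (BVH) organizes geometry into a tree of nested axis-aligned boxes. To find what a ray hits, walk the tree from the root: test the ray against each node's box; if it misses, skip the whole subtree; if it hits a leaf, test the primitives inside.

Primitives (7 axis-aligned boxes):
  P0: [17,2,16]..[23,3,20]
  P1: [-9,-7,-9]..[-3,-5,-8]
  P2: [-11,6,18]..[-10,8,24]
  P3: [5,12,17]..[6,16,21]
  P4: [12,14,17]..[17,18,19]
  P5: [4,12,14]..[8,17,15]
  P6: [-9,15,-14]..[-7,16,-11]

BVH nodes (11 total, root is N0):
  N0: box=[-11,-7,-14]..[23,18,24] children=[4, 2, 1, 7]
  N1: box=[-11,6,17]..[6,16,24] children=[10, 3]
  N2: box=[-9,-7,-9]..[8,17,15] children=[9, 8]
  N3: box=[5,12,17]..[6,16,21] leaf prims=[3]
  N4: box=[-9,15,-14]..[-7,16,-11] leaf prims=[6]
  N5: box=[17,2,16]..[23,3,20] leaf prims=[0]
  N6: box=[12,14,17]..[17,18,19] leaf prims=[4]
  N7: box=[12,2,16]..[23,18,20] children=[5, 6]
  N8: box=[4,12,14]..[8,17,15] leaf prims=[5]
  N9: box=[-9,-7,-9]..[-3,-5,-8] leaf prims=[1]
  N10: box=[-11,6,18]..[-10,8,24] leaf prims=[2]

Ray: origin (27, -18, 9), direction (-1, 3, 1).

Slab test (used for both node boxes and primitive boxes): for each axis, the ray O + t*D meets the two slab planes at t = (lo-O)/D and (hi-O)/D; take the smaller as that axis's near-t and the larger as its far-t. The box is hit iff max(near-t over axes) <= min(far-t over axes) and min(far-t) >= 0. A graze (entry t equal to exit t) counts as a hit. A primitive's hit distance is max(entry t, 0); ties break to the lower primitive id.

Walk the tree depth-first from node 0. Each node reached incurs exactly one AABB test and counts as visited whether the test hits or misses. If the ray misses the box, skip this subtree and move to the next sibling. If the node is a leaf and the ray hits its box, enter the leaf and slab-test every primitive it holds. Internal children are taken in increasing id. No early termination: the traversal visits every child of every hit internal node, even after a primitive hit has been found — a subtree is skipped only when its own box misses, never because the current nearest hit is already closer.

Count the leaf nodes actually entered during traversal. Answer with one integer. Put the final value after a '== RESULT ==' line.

Traverse from the root:
N0 x:[4,38] y:[11/3,12] z:[-23,15] -> hit [4,12], descend [1, 2, 4, 7]
  N1 x:[21,38] y:[8,34/3] z:[8,15] -> miss, prune
  N2 x:[19,36] y:[11/3,35/3] z:[-18,6] -> miss, prune
  N4 x:[34,36] y:[11,34/3] z:[-23,-20] -> miss, prune
  N7 x:[4,15] y:[20/3,12] z:[7,11] -> hit [7,11], descend [5, 6]
    N5 x:[4,10] y:[20/3,7] z:[7,11] -> hit [7,7] leaf, test {P0@t=7}
    N6 x:[10,15] y:[32/3,12] z:[8,10] -> miss, prune

Summary -> nodes [0, 1, 2, 4, 7, 5, 6]; box-tests=7; leaf-entries=1; first=P0

== RESULT ==
1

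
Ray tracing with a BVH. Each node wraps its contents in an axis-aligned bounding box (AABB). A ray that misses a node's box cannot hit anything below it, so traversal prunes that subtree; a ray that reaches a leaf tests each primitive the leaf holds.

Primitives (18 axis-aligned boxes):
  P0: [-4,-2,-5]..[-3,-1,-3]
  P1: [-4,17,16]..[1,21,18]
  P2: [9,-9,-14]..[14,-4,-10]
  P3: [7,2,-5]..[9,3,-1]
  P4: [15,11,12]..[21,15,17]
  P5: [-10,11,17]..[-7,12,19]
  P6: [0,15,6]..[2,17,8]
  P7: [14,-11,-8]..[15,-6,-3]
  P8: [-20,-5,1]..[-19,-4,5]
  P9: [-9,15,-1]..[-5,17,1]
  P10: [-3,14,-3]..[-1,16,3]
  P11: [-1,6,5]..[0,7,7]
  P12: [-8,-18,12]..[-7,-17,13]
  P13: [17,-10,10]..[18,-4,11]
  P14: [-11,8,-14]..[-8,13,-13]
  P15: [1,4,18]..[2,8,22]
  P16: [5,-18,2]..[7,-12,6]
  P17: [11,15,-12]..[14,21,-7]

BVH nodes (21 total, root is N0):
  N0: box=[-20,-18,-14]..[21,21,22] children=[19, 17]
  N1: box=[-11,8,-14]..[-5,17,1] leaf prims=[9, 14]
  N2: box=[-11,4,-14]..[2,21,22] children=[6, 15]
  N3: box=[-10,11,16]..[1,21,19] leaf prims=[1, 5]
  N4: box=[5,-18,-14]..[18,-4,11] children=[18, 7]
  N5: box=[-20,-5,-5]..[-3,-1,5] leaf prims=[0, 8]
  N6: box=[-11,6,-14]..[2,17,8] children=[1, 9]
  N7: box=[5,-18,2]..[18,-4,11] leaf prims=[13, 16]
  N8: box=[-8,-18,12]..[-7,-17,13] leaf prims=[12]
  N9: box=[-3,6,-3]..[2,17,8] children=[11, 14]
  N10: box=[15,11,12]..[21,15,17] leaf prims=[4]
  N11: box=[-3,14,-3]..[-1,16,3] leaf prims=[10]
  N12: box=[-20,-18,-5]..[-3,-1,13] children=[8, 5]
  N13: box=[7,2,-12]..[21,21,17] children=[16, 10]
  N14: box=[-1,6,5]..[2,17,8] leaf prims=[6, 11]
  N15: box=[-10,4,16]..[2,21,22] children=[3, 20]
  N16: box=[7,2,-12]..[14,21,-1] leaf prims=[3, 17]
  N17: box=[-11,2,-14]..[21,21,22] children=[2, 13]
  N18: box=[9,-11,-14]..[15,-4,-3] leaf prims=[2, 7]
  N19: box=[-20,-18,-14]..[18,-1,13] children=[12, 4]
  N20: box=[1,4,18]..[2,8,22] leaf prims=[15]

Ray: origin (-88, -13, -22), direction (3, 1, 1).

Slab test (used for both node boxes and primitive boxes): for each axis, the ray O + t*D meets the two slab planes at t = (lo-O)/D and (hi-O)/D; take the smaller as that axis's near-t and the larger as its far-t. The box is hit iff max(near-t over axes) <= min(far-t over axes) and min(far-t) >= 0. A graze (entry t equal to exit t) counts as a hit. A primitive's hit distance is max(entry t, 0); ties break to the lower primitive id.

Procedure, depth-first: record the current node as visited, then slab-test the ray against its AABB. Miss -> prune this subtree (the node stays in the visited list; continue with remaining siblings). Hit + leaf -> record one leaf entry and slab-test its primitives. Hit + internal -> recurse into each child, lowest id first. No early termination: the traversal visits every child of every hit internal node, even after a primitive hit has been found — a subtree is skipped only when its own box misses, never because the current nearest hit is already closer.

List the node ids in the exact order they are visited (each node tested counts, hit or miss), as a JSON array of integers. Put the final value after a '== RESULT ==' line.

Traverse from the root:
N0 x:[68/3,109/3] y:[-5,34] z:[8,44] -> hit [68/3,34], descend [17, 19]
  N17 x:[77/3,109/3] y:[15,34] z:[8,44] -> hit [77/3,34], descend [2, 13]
    N2 x:[77/3,30] y:[17,34] z:[8,44] -> hit [77/3,30], descend [6, 15]
      N6 x:[77/3,30] y:[19,30] z:[8,30] -> hit [77/3,30], descend [1, 9]
        N1 x:[77/3,83/3] y:[21,30] z:[8,23] -> miss, prune
        N9 x:[85/3,30] y:[19,30] z:[19,30] -> hit [85/3,30], descend [11, 14]
          N11 x:[85/3,29] y:[27,29] z:[19,25] -> miss, prune
          N14 x:[29,30] y:[19,30] z:[27,30] -> hit [29,30] leaf, test {P6@t=88/3, P11(miss)}
      N15 x:[26,30] y:[17,34] z:[38,44] -> miss, prune
    N13 x:[95/3,109/3] y:[15,34] z:[10,39] -> hit [95/3,34], descend [10, 16]
      N10 x:[103/3,109/3] y:[24,28] z:[34,39] -> miss, prune
      N16 x:[95/3,34] y:[15,34] z:[10,21] -> miss, prune
  N19 x:[68/3,106/3] y:[-5,12] z:[8,35] -> miss, prune

Summary -> nodes [0, 17, 2, 6, 1, 9, 11, 14, 15, 13, 10, 16, 19]; box-tests=13; leaf-entries=1; first=P6

== RESULT ==
[0, 17, 2, 6, 1, 9, 11, 14, 15, 13, 10, 16, 19]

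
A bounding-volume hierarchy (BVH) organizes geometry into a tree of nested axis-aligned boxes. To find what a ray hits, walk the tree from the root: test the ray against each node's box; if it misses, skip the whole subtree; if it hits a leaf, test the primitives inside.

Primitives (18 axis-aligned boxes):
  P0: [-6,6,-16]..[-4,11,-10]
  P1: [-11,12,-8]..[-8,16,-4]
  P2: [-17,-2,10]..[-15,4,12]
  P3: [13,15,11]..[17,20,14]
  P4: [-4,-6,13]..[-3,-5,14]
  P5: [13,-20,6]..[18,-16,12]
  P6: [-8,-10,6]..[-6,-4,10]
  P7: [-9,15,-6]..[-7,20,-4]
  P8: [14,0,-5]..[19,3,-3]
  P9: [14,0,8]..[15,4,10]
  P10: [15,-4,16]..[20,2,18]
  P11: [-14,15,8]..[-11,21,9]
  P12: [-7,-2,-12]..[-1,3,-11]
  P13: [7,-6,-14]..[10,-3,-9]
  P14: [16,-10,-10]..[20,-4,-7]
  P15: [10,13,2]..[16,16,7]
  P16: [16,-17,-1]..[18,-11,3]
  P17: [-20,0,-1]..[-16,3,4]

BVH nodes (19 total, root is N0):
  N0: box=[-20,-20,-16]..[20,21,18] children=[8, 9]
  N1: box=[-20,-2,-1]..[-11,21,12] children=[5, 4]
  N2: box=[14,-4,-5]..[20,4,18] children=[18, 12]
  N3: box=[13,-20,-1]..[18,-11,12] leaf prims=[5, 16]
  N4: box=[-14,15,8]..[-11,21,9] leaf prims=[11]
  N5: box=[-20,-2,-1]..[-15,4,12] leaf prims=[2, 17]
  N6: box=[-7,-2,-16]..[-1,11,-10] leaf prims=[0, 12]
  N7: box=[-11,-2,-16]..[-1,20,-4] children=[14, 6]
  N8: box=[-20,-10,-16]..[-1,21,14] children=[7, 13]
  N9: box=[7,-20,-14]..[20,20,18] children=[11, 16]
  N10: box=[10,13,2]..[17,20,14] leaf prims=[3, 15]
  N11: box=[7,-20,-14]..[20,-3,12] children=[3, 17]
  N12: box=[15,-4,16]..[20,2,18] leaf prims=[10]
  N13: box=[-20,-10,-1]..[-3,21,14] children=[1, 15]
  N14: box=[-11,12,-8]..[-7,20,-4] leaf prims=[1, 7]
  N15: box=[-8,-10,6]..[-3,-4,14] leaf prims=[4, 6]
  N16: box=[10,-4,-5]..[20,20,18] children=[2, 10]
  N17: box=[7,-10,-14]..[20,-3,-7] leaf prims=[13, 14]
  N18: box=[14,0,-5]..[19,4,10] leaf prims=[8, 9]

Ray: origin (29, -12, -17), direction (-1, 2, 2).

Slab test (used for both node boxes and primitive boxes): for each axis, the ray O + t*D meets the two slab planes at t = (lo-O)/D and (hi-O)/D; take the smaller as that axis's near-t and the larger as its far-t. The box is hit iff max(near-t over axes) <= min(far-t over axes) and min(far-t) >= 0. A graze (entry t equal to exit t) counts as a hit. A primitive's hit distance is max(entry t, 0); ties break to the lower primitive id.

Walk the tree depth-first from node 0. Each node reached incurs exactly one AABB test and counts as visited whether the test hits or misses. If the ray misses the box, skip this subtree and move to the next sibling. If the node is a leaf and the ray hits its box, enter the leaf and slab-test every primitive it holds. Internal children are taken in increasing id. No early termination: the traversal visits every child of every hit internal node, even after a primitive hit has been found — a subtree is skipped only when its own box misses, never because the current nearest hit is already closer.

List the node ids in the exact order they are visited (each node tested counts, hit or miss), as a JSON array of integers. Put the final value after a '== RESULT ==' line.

Traverse from the root:
N0 x:[9,49] y:[-4,33/2] z:[1/2,35/2] -> hit [9,33/2], descend [8, 9]
  N8 x:[30,49] y:[1,33/2] z:[1/2,31/2] -> miss, prune
  N9 x:[9,22] y:[-4,16] z:[3/2,35/2] -> hit [9,16], descend [11, 16]
    N11 x:[9,22] y:[-4,9/2] z:[3/2,29/2] -> miss, prune
    N16 x:[9,19] y:[4,16] z:[6,35/2] -> hit [9,16], descend [2, 10]
      N2 x:[9,15] y:[4,8] z:[6,35/2] -> miss, prune
      N10 x:[12,19] y:[25/2,16] z:[19/2,31/2] -> hit [25/2,31/2] leaf, test {P3@t=14, P15(miss)}

order=[0, 8, 9, 11, 16, 2, 10]  |boxes|=7  |leaves|=1  hit=P3

== RESULT ==
[0, 8, 9, 11, 16, 2, 10]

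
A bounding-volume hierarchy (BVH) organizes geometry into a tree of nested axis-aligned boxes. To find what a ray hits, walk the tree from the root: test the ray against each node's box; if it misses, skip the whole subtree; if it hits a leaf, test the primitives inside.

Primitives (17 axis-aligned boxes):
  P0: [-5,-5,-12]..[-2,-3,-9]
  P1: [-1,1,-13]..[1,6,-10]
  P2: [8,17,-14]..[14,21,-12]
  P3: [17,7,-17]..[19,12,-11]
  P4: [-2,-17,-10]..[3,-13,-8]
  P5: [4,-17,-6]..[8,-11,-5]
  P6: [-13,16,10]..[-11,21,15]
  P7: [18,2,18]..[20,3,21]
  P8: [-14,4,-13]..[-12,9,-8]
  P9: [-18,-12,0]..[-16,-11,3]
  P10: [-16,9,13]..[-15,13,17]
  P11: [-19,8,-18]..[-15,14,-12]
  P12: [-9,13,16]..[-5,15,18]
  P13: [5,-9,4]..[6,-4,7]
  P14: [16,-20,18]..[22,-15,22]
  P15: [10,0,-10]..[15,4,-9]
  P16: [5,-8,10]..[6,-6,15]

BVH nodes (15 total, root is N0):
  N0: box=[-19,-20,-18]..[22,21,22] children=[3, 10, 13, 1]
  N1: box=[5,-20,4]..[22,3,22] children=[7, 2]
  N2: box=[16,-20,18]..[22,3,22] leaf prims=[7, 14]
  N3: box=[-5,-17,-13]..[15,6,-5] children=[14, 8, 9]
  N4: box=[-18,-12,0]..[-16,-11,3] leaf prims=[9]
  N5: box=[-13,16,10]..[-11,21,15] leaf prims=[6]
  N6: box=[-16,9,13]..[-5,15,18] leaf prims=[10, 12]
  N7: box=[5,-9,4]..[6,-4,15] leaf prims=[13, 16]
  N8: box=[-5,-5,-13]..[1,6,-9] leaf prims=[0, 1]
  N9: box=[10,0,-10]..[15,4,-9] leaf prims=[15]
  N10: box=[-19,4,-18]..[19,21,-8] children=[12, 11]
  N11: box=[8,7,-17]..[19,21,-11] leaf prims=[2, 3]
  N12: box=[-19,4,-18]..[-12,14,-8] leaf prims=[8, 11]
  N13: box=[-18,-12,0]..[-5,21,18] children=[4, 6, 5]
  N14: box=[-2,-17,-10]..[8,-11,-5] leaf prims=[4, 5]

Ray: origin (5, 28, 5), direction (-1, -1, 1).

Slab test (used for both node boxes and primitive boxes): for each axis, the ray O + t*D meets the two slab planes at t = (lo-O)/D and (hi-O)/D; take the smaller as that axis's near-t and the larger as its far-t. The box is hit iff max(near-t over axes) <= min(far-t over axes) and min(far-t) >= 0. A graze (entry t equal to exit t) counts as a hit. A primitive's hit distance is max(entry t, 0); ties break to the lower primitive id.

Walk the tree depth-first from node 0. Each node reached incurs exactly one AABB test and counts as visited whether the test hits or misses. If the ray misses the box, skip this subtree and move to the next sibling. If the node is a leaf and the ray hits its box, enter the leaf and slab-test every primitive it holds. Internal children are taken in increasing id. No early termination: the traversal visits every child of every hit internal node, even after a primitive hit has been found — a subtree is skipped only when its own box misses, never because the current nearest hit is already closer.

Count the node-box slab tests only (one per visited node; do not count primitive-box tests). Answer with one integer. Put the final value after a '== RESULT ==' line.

Walk:
N0 x:[-17,24] y:[7,48] z:[-23,17] -> hit [7,17], descend [1, 3, 10, 13]
  N1 x:[-17,0] y:[25,48] z:[-1,17] -> miss, prune
  N3 x:[-10,10] y:[22,45] z:[-18,-10] -> miss, prune
  N10 x:[-14,24] y:[7,24] z:[-23,-13] -> miss, prune
  N13 x:[10,23] y:[7,40] z:[-5,13] -> hit [10,13], descend [4, 5, 6]
    N4 x:[21,23] y:[39,40] z:[-5,-2] -> miss, prune
    N5 x:[16,18] y:[7,12] z:[5,10] -> miss, prune
    N6 x:[10,21] y:[13,19] z:[8,13] -> hit [13,13] leaf, test {P10(miss), P12@t=13}

Visited [0, 1, 3, 10, 13, 4, 5, 6]. Tests: 8 box, 1 leaf. Nearest: P12.

== RESULT ==
8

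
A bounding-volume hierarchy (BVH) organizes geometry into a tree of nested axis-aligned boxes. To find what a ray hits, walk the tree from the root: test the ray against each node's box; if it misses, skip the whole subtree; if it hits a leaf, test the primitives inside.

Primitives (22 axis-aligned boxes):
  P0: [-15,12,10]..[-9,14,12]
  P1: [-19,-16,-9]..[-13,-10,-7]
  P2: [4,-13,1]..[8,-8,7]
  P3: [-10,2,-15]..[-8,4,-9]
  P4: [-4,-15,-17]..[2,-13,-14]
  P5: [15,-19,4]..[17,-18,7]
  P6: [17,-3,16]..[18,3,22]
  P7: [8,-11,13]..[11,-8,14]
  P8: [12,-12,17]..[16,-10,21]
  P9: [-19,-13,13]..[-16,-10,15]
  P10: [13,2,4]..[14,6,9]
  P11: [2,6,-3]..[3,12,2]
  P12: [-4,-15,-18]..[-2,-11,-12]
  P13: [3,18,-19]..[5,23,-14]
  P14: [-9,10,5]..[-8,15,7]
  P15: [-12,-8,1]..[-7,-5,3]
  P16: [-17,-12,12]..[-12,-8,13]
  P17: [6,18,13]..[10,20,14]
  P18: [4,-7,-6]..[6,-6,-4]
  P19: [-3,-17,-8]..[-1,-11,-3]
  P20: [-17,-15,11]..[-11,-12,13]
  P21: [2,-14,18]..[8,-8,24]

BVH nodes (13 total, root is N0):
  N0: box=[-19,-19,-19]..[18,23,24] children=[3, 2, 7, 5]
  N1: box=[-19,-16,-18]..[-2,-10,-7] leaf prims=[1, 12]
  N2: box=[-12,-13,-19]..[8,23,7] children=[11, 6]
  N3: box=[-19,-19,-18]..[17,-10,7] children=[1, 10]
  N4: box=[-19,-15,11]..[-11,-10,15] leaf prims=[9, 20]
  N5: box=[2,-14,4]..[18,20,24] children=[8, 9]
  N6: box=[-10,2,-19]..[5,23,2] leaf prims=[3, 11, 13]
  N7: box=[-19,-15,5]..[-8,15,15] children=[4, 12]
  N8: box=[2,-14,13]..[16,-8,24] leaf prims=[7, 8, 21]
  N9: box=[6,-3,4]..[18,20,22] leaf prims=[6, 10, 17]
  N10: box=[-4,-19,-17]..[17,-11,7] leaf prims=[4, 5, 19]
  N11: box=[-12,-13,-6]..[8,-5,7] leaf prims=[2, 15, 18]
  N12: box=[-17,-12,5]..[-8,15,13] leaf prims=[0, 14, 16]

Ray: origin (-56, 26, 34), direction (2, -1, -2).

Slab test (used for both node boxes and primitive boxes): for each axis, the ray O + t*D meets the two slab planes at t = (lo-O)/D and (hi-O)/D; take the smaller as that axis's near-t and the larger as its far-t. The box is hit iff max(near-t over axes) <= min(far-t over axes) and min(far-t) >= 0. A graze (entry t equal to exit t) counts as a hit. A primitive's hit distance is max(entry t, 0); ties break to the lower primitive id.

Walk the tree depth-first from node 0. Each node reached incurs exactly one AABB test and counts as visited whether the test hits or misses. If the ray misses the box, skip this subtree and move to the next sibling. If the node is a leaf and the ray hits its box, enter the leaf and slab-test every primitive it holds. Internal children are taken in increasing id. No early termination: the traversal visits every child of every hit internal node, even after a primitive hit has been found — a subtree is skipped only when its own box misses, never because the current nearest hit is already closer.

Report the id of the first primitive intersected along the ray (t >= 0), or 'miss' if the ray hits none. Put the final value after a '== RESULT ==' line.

Walk:
N0 x:[37/2,37] y:[3,45] z:[5,53/2] -> hit [37/2,53/2], descend [2, 3, 5, 7]
  N2 x:[22,32] y:[3,39] z:[27/2,53/2] -> hit [22,53/2], descend [6, 11]
    N6 x:[23,61/2] y:[3,24] z:[16,53/2] -> hit [23,24] leaf, test {P3@t=23, P11(miss), P13(miss)}
    N11 x:[22,32] y:[31,39] z:[27/2,20] -> miss, prune
  N3 x:[37/2,73/2] y:[36,45] z:[27/2,26] -> miss, prune
  N5 x:[29,37] y:[6,40] z:[5,15] -> miss, prune
  N7 x:[37/2,24] y:[11,41] z:[19/2,29/2] -> miss, prune

order=[0, 2, 6, 11, 3, 5, 7]  |boxes|=7  |leaves|=1  hit=P3

== RESULT ==
3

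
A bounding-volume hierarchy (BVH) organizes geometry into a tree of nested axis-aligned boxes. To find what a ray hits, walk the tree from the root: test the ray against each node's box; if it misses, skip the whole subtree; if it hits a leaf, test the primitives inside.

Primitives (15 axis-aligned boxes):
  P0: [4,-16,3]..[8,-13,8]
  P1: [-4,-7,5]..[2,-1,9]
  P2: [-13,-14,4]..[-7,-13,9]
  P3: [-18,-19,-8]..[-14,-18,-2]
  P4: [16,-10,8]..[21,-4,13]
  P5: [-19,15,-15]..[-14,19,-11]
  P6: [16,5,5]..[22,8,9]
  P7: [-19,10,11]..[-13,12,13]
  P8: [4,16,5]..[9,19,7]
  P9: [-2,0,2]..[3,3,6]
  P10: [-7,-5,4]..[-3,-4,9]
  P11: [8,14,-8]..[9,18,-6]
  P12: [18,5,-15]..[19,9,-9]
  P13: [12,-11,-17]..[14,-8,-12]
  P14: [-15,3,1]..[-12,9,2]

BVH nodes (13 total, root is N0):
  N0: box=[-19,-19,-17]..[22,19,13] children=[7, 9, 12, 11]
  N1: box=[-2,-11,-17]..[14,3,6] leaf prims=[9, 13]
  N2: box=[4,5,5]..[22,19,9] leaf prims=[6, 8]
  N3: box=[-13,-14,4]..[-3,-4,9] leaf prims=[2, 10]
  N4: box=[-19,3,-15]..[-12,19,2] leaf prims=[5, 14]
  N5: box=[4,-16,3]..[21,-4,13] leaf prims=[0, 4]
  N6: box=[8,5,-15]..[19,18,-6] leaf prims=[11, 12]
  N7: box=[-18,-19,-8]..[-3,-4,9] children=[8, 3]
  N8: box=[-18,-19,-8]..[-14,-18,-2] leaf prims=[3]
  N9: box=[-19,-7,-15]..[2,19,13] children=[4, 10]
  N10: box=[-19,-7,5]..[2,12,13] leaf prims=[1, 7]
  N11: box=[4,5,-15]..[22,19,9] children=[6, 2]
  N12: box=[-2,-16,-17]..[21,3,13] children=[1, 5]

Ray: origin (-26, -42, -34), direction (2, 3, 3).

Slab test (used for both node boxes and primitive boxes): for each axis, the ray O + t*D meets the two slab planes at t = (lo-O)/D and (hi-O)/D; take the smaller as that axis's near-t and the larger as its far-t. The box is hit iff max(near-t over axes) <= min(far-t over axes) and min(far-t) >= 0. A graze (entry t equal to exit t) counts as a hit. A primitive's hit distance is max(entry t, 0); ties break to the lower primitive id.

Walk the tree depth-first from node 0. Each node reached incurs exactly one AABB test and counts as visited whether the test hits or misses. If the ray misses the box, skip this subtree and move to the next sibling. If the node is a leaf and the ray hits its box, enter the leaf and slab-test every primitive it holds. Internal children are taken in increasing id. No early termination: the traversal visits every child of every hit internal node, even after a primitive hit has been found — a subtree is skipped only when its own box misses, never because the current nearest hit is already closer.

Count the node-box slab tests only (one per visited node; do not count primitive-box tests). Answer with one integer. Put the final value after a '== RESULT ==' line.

Walk:
N0 x:[7/2,24] y:[23/3,61/3] z:[17/3,47/3] -> hit [23/3,47/3], descend [7, 9, 11, 12]
  N7 x:[4,23/2] y:[23/3,38/3] z:[26/3,43/3] -> hit [26/3,23/2], descend [3, 8]
    N3 x:[13/2,23/2] y:[28/3,38/3] z:[38/3,43/3] -> miss, prune
    N8 x:[4,6] y:[23/3,8] z:[26/3,32/3] -> miss, prune
  N9 x:[7/2,14] y:[35/3,61/3] z:[19/3,47/3] -> hit [35/3,14], descend [4, 10]
    N4 x:[7/2,7] y:[15,61/3] z:[19/3,12] -> miss, prune
    N10 x:[7/2,14] y:[35/3,18] z:[13,47/3] -> hit [13,14] leaf, test {P1@t=13, P7(miss)}
  N11 x:[15,24] y:[47/3,61/3] z:[19/3,43/3] -> miss, prune
  N12 x:[12,47/2] y:[26/3,15] z:[17/3,47/3] -> hit [12,15], descend [1, 5]
    N1 x:[12,20] y:[31/3,15] z:[17/3,40/3] -> hit [12,40/3] leaf, test {P9(miss), P13(miss)}
    N5 x:[15,47/2] y:[26/3,38/3] z:[37/3,47/3] -> miss, prune

Summary -> nodes [0, 7, 3, 8, 9, 4, 10, 11, 12, 1, 5]; box-tests=11; leaf-entries=2; first=P1

== RESULT ==
11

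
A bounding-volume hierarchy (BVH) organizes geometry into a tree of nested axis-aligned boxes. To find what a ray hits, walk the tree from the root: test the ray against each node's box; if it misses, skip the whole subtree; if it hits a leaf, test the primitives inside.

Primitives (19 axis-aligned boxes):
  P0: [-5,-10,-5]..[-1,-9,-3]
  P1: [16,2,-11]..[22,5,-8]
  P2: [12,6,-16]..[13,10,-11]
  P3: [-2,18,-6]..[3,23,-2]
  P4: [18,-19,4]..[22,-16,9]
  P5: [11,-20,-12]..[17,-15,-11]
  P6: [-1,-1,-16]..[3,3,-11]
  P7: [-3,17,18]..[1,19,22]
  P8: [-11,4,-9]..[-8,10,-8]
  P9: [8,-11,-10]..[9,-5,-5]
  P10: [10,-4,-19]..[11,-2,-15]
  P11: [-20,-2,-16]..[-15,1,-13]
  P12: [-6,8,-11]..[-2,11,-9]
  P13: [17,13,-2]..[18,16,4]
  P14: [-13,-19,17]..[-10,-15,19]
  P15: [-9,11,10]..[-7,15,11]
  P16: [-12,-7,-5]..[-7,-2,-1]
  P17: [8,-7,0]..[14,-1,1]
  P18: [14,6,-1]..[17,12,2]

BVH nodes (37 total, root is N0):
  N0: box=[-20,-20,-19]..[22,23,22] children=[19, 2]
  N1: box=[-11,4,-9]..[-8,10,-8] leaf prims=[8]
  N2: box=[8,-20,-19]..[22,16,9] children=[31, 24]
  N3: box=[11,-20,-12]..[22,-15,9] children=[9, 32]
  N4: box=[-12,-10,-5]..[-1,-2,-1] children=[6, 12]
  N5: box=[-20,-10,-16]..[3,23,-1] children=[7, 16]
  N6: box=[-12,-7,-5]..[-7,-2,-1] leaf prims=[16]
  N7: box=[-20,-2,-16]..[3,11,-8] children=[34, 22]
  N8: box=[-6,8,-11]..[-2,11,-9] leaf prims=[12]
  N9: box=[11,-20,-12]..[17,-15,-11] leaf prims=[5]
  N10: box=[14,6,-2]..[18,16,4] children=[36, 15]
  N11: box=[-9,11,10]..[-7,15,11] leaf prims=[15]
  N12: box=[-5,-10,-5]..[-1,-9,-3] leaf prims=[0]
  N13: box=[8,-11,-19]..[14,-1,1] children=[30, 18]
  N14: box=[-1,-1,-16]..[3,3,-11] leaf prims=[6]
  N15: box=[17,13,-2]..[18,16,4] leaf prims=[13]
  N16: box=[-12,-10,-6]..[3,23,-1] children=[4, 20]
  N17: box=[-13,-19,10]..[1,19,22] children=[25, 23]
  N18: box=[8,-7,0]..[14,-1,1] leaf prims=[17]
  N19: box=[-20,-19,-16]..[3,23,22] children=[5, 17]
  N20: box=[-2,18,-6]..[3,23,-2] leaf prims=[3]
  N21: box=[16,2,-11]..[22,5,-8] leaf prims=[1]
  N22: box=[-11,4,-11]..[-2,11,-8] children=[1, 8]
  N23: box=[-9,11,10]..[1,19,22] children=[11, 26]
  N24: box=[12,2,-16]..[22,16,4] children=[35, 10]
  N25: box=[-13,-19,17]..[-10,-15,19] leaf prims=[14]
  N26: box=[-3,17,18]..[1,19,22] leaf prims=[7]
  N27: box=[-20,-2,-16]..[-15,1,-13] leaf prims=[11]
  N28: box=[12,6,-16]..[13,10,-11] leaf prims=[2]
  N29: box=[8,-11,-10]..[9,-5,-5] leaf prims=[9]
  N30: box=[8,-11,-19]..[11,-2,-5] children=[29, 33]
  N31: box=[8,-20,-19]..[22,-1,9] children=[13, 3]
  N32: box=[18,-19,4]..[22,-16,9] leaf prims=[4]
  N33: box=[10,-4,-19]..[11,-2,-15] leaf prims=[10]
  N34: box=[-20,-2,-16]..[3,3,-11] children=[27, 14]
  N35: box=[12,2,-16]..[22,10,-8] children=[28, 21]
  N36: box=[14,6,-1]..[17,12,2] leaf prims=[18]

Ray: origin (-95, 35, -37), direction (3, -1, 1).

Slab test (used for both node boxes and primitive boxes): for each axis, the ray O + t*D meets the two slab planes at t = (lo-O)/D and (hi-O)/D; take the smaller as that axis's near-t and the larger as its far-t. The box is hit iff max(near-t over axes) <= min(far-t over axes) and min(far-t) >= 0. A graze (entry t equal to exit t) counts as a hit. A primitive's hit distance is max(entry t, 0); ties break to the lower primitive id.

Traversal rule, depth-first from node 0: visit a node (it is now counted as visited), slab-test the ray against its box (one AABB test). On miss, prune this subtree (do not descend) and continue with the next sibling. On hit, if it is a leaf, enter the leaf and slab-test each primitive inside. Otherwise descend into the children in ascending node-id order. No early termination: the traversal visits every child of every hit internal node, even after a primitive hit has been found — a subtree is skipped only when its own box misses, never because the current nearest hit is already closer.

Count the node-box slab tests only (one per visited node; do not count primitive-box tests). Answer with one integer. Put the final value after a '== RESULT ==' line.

Walk:
N0 x:[25,39] y:[12,55] z:[18,59] -> hit [25,39], descend [2, 19]
  N2 x:[103/3,39] y:[19,55] z:[18,46] -> hit [103/3,39], descend [24, 31]
    N24 x:[107/3,39] y:[19,33] z:[21,41] -> miss, prune
    N31 x:[103/3,39] y:[36,55] z:[18,46] -> hit [36,39], descend [3, 13]
      N3 x:[106/3,39] y:[50,55] z:[25,46] -> miss, prune
      N13 x:[103/3,109/3] y:[36,46] z:[18,38] -> hit [36,109/3], descend [18, 30]
        N18 x:[103/3,109/3] y:[36,42] z:[37,38] -> miss, prune
        N30 x:[103/3,106/3] y:[37,46] z:[18,32] -> miss, prune
  N19 x:[25,98/3] y:[12,54] z:[21,59] -> hit [25,98/3], descend [5, 17]
    N5 x:[25,98/3] y:[12,45] z:[21,36] -> hit [25,98/3], descend [7, 16]
      N7 x:[25,98/3] y:[24,37] z:[21,29] -> hit [25,29], descend [22, 34]
        N22 x:[28,31] y:[24,31] z:[26,29] -> hit [28,29], descend [1, 8]
          N1 x:[28,29] y:[25,31] z:[28,29] -> hit [28,29] leaf, test {P8@t=28}
          N8 x:[89/3,31] y:[24,27] z:[26,28] -> miss, prune
        N34 x:[25,98/3] y:[32,37] z:[21,26] -> miss, prune
      N16 x:[83/3,98/3] y:[12,45] z:[31,36] -> hit [31,98/3], descend [4, 20]
        N4 x:[83/3,94/3] y:[37,45] z:[32,36] -> miss, prune
        N20 x:[31,98/3] y:[12,17] z:[31,35] -> miss, prune
    N17 x:[82/3,32] y:[16,54] z:[47,59] -> miss, prune

Summary -> nodes [0, 2, 24, 31, 3, 13, 18, 30, 19, 5, 7, 22, 1, 8, 34, 16, 4, 20, 17]; box-tests=19; leaf-entries=1; first=P8

== RESULT ==
19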